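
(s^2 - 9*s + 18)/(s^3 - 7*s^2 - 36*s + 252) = (s - 3)/(s^2 - s - 42)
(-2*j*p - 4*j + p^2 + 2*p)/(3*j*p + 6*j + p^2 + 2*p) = (-2*j + p)/(3*j + p)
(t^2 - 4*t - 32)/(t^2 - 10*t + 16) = (t + 4)/(t - 2)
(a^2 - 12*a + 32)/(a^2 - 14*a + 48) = (a - 4)/(a - 6)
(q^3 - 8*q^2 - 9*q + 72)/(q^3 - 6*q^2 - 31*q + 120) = (q + 3)/(q + 5)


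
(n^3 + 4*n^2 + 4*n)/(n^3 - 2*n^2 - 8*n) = (n + 2)/(n - 4)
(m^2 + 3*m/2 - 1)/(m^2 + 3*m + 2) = (m - 1/2)/(m + 1)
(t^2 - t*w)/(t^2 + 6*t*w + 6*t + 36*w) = t*(t - w)/(t^2 + 6*t*w + 6*t + 36*w)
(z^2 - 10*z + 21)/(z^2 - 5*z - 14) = (z - 3)/(z + 2)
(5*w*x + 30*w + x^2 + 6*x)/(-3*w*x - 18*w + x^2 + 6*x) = (5*w + x)/(-3*w + x)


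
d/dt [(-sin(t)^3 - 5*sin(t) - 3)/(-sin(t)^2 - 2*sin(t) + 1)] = (sin(t)^4 + 4*sin(t)^3 - 8*sin(t)^2 - 6*sin(t) - 11)*cos(t)/(2*sin(t) - cos(t)^2)^2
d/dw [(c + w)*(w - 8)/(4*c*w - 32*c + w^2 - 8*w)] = 3*c/(16*c^2 + 8*c*w + w^2)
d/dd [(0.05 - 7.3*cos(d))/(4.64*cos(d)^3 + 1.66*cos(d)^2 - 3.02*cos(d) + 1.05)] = (-67.744*cos(d)^3 - 11.422*cos(d)^2 + 0.166*cos(d) + 7.514)*sin(d)/(21.5296*cos(d)^6 + 15.4048*cos(d)^5 - 25.27*cos(d)^4 - 0.282399999999999*cos(d)^3 + 12.6064*cos(d)^2 - 6.342*cos(d) + 1.1025)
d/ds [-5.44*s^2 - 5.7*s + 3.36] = -10.88*s - 5.7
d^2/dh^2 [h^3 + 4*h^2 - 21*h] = 6*h + 8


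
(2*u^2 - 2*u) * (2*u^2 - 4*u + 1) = 4*u^4 - 12*u^3 + 10*u^2 - 2*u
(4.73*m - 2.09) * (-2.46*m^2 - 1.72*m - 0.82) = -11.6358*m^3 - 2.9942*m^2 - 0.2838*m + 1.7138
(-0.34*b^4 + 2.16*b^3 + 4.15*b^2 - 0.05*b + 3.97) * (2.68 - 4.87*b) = 1.6558*b^5 - 11.4304*b^4 - 14.4217*b^3 + 11.3655*b^2 - 19.4679*b + 10.6396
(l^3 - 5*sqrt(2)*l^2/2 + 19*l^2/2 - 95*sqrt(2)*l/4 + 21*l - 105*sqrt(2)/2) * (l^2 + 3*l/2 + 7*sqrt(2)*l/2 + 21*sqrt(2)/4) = l^5 + sqrt(2)*l^4 + 11*l^4 + 11*sqrt(2)*l^3 + 71*l^3/4 - 161*l^2 + 141*sqrt(2)*l^2/4 - 4935*l/8 + 63*sqrt(2)*l/2 - 2205/4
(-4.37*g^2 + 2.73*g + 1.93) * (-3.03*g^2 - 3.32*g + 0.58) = 13.2411*g^4 + 6.2365*g^3 - 17.4461*g^2 - 4.8242*g + 1.1194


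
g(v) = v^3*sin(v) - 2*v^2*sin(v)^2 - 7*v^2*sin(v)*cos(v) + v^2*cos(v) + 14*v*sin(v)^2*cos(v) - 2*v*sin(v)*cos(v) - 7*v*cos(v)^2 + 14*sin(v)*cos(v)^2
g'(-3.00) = -38.34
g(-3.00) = 6.05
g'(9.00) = -820.68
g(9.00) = 351.77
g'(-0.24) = 7.05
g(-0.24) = -1.70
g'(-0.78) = 1.96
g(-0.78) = -4.54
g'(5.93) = -13.65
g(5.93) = 4.70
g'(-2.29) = 6.54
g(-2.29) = -1.94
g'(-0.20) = 7.11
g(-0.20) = -1.42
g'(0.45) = 4.27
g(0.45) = 2.69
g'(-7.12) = -152.57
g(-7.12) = 396.36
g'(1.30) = -7.66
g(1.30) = 0.55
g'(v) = v^3*cos(v) + 7*v^2*sin(v)^2 - 4*v^2*sin(v)*cos(v) + 2*v^2*sin(v) - 7*v^2*cos(v)^2 - 14*v*sin(v)^3 - 2*v*sin(v)^2 + 28*v*sin(v)*cos(v)^2 - 2*v*cos(v)^2 + 2*v*cos(v) - 14*sin(v)^2*cos(v) - 2*sin(v)*cos(v) + 14*cos(v)^3 - 7*cos(v)^2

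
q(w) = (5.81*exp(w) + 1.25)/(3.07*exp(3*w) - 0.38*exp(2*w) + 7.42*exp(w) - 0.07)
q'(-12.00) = -0.01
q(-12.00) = -17.87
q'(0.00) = -0.53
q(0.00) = 0.70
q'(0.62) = -0.48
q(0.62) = 0.38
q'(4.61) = -0.00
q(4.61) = 0.00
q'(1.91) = -0.08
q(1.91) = 0.04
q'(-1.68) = -1.08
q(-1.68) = 1.77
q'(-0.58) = -0.51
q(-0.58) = 1.00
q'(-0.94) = -0.58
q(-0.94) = 1.19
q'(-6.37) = -5.05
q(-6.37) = -21.99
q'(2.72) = -0.02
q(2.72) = 0.01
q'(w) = (5.81*exp(w) + 1.25)*(-9.21*exp(3*w) + 0.76*exp(2*w) - 7.42*exp(w))/(3.07*exp(3*w) - 0.38*exp(2*w) + 7.42*exp(w) - 0.07)^2 + 5.81*exp(w)/(3.07*exp(3*w) - 0.38*exp(2*w) + 7.42*exp(w) - 0.07) = (-35.6734*exp(3*w) - 9.3047*exp(2*w) + 0.950000000000003*exp(w) - 9.6817)*exp(w)/(9.4249*exp(6*w) - 2.3332*exp(5*w) + 45.7032*exp(4*w) - 6.069*exp(3*w) + 55.1096*exp(2*w) - 1.0388*exp(w) + 0.0049)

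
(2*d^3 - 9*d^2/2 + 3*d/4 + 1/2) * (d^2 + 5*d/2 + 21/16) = 2*d^5 + d^4/2 - 63*d^3/8 - 113*d^2/32 + 143*d/64 + 21/32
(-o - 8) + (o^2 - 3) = o^2 - o - 11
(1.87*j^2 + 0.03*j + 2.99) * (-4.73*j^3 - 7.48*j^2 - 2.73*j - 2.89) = -8.8451*j^5 - 14.1295*j^4 - 19.4722*j^3 - 27.8514*j^2 - 8.2494*j - 8.6411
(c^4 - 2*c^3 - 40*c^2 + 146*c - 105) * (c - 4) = c^5 - 6*c^4 - 32*c^3 + 306*c^2 - 689*c + 420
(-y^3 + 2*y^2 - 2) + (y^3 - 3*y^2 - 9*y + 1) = -y^2 - 9*y - 1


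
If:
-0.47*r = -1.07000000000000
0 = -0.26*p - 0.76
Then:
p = -2.92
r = 2.28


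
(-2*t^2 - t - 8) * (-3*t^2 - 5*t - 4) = 6*t^4 + 13*t^3 + 37*t^2 + 44*t + 32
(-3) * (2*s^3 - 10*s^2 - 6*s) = -6*s^3 + 30*s^2 + 18*s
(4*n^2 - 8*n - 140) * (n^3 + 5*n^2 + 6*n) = 4*n^5 + 12*n^4 - 156*n^3 - 748*n^2 - 840*n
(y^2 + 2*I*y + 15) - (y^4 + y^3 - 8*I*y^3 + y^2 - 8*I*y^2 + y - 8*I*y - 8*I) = -y^4 - y^3 + 8*I*y^3 + 8*I*y^2 - y + 10*I*y + 15 + 8*I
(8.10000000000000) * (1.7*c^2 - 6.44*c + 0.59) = 13.77*c^2 - 52.164*c + 4.779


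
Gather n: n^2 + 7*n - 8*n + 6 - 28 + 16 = n^2 - n - 6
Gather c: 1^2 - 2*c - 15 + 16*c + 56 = 14*c + 42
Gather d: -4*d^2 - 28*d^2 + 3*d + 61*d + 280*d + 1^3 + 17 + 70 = -32*d^2 + 344*d + 88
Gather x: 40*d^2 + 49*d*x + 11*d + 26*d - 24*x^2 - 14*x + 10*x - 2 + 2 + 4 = 40*d^2 + 37*d - 24*x^2 + x*(49*d - 4) + 4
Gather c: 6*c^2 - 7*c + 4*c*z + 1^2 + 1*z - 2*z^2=6*c^2 + c*(4*z - 7) - 2*z^2 + z + 1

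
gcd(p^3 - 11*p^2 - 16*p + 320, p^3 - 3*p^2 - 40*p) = p^2 - 3*p - 40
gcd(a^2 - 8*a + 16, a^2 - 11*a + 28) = a - 4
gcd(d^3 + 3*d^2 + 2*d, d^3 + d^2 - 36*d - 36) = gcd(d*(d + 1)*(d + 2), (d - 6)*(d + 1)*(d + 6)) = d + 1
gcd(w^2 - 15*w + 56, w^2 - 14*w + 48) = w - 8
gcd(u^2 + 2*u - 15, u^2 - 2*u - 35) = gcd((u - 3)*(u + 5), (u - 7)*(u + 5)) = u + 5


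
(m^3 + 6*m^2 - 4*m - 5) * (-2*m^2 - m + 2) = -2*m^5 - 13*m^4 + 4*m^3 + 26*m^2 - 3*m - 10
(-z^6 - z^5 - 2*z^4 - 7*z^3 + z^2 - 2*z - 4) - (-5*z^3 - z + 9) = -z^6 - z^5 - 2*z^4 - 2*z^3 + z^2 - z - 13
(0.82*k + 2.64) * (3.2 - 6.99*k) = -5.7318*k^2 - 15.8296*k + 8.448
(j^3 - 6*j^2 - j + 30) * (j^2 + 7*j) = j^5 + j^4 - 43*j^3 + 23*j^2 + 210*j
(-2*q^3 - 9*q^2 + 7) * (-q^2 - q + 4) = 2*q^5 + 11*q^4 + q^3 - 43*q^2 - 7*q + 28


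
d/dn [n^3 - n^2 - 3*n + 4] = 3*n^2 - 2*n - 3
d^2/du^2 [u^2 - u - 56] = 2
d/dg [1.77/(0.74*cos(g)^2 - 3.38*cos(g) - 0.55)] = (2.6196*cos(g) - 5.9826)*sin(g)/(-0.74*cos(g)^2 + 3.38*cos(g) + 0.55)^2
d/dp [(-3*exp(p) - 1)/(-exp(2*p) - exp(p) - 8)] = (-(2*exp(p) + 1)*(3*exp(p) + 1) + 3*exp(2*p) + 3*exp(p) + 24)*exp(p)/(exp(2*p) + exp(p) + 8)^2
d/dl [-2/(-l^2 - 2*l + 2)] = 4*(-l - 1)/(l^2 + 2*l - 2)^2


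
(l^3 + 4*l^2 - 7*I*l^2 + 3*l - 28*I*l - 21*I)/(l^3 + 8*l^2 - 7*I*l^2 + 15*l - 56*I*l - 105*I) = (l + 1)/(l + 5)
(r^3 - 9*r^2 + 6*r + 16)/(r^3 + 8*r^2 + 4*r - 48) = (r^2 - 7*r - 8)/(r^2 + 10*r + 24)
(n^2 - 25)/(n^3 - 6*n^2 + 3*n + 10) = (n + 5)/(n^2 - n - 2)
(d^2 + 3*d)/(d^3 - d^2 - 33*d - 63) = d/(d^2 - 4*d - 21)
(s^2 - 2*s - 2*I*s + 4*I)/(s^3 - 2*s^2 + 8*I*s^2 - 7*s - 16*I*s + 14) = (s - 2*I)/(s^2 + 8*I*s - 7)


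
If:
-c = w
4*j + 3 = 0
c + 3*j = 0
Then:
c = 9/4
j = -3/4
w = -9/4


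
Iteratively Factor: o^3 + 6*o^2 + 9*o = (o)*(o^2 + 6*o + 9) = o*(o + 3)*(o + 3)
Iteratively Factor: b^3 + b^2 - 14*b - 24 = (b - 4)*(b^2 + 5*b + 6) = (b - 4)*(b + 2)*(b + 3)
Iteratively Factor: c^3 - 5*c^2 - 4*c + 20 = (c - 2)*(c^2 - 3*c - 10) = (c - 2)*(c + 2)*(c - 5)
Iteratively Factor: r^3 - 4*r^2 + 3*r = (r)*(r^2 - 4*r + 3) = r*(r - 1)*(r - 3)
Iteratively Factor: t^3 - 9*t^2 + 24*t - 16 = (t - 4)*(t^2 - 5*t + 4) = (t - 4)*(t - 1)*(t - 4)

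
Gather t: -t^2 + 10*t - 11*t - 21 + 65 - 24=-t^2 - t + 20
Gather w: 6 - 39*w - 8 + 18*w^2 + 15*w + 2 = 18*w^2 - 24*w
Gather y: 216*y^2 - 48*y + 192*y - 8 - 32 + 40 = 216*y^2 + 144*y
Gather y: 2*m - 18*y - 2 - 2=2*m - 18*y - 4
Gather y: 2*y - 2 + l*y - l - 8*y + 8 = -l + y*(l - 6) + 6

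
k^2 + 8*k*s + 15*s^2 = (k + 3*s)*(k + 5*s)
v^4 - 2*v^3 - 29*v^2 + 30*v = v*(v - 6)*(v - 1)*(v + 5)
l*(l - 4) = l^2 - 4*l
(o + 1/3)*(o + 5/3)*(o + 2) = o^3 + 4*o^2 + 41*o/9 + 10/9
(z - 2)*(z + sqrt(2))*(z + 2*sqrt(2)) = z^3 - 2*z^2 + 3*sqrt(2)*z^2 - 6*sqrt(2)*z + 4*z - 8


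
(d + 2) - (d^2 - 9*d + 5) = -d^2 + 10*d - 3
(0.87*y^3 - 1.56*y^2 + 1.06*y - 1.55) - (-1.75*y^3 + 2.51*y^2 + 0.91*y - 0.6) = 2.62*y^3 - 4.07*y^2 + 0.15*y - 0.95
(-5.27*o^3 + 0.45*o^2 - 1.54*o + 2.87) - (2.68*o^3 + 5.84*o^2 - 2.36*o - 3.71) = -7.95*o^3 - 5.39*o^2 + 0.82*o + 6.58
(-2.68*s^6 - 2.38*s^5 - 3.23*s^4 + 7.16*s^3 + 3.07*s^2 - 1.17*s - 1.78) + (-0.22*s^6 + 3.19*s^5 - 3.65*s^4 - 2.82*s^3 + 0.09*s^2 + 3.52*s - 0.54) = -2.9*s^6 + 0.81*s^5 - 6.88*s^4 + 4.34*s^3 + 3.16*s^2 + 2.35*s - 2.32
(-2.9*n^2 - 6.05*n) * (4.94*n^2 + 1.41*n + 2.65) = -14.326*n^4 - 33.976*n^3 - 16.2155*n^2 - 16.0325*n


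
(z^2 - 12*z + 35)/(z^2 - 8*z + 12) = (z^2 - 12*z + 35)/(z^2 - 8*z + 12)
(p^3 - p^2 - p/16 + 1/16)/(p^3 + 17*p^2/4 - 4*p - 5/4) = (p - 1/4)/(p + 5)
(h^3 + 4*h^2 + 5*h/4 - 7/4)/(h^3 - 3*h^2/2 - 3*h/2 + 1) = (h + 7/2)/(h - 2)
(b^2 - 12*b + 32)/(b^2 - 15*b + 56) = (b - 4)/(b - 7)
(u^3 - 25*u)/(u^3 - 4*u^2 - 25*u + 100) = u/(u - 4)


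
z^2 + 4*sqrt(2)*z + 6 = (z + sqrt(2))*(z + 3*sqrt(2))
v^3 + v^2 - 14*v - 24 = (v - 4)*(v + 2)*(v + 3)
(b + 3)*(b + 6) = b^2 + 9*b + 18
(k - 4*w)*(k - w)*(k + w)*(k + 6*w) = k^4 + 2*k^3*w - 25*k^2*w^2 - 2*k*w^3 + 24*w^4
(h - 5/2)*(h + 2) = h^2 - h/2 - 5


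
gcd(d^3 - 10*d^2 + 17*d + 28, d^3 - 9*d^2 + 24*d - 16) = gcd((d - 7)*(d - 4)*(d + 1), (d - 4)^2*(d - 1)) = d - 4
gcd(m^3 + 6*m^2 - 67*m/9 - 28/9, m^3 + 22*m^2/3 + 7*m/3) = m^2 + 22*m/3 + 7/3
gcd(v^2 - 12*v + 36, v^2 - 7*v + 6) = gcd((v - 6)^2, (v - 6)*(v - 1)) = v - 6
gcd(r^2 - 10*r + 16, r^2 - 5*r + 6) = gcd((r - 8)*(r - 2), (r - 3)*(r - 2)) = r - 2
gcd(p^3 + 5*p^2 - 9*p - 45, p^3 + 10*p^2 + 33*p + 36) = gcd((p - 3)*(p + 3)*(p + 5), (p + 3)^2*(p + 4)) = p + 3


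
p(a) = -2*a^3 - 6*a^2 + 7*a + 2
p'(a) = -6*a^2 - 12*a + 7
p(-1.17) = -11.20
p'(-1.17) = 12.83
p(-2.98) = -19.22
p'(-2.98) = -10.52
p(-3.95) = 3.99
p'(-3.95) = -39.22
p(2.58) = -54.23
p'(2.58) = -63.90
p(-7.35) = 420.55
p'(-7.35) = -228.94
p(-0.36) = -1.20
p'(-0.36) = 10.54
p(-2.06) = -20.40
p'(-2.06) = 6.26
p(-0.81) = -6.54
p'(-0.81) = 12.78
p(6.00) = -604.00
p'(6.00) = -281.00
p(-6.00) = 176.00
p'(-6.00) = -137.00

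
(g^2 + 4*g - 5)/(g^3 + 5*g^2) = (g - 1)/g^2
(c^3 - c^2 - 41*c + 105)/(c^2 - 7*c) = (c^3 - c^2 - 41*c + 105)/(c*(c - 7))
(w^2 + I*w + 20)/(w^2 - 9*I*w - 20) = (w + 5*I)/(w - 5*I)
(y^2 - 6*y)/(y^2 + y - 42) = y/(y + 7)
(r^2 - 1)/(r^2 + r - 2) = (r + 1)/(r + 2)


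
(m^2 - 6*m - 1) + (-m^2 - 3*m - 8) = -9*m - 9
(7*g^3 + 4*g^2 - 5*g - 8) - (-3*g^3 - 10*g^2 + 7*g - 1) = 10*g^3 + 14*g^2 - 12*g - 7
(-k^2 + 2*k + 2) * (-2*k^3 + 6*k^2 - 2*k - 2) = 2*k^5 - 10*k^4 + 10*k^3 + 10*k^2 - 8*k - 4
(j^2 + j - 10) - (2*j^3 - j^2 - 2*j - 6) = -2*j^3 + 2*j^2 + 3*j - 4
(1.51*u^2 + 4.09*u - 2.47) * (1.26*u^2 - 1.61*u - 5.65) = 1.9026*u^4 + 2.7223*u^3 - 18.2286*u^2 - 19.1318*u + 13.9555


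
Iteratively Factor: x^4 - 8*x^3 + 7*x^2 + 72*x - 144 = (x - 4)*(x^3 - 4*x^2 - 9*x + 36) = (x - 4)*(x + 3)*(x^2 - 7*x + 12) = (x - 4)^2*(x + 3)*(x - 3)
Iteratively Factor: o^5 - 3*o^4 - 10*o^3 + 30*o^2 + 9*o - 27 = (o + 1)*(o^4 - 4*o^3 - 6*o^2 + 36*o - 27) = (o - 1)*(o + 1)*(o^3 - 3*o^2 - 9*o + 27) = (o - 3)*(o - 1)*(o + 1)*(o^2 - 9) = (o - 3)*(o - 1)*(o + 1)*(o + 3)*(o - 3)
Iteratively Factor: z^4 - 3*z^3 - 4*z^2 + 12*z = (z - 2)*(z^3 - z^2 - 6*z) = z*(z - 2)*(z^2 - z - 6) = z*(z - 3)*(z - 2)*(z + 2)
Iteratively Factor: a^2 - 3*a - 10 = (a + 2)*(a - 5)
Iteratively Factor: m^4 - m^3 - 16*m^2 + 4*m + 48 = (m - 4)*(m^3 + 3*m^2 - 4*m - 12) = (m - 4)*(m - 2)*(m^2 + 5*m + 6) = (m - 4)*(m - 2)*(m + 2)*(m + 3)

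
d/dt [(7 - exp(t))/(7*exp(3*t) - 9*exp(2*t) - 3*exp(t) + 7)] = (-3*(exp(t) - 7)*(-7*exp(2*t) + 6*exp(t) + 1) - 7*exp(3*t) + 9*exp(2*t) + 3*exp(t) - 7)*exp(t)/(7*exp(3*t) - 9*exp(2*t) - 3*exp(t) + 7)^2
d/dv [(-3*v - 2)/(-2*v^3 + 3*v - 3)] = 3*(2*v^3 - 3*v - (3*v + 2)*(2*v^2 - 1) + 3)/(2*v^3 - 3*v + 3)^2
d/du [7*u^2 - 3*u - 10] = 14*u - 3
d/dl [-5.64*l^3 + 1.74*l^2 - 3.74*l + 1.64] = -16.92*l^2 + 3.48*l - 3.74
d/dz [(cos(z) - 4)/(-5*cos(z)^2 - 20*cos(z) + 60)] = (sin(z)^2 + 8*cos(z) + 3)*sin(z)/(5*(cos(z)^2 + 4*cos(z) - 12)^2)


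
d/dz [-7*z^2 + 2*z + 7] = 2 - 14*z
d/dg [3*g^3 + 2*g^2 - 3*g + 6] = 9*g^2 + 4*g - 3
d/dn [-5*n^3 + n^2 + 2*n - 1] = -15*n^2 + 2*n + 2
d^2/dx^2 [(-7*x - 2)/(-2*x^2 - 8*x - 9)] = 4*(8*(x + 2)^2*(7*x + 2) - 3*(7*x + 10)*(2*x^2 + 8*x + 9))/(2*x^2 + 8*x + 9)^3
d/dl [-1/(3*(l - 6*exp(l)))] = (1 - 6*exp(l))/(3*(l - 6*exp(l))^2)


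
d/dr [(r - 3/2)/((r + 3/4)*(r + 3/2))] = 32*(-2*r^2 + 6*r + 9)/(64*r^4 + 288*r^3 + 468*r^2 + 324*r + 81)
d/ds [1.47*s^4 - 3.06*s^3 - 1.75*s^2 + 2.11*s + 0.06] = 5.88*s^3 - 9.18*s^2 - 3.5*s + 2.11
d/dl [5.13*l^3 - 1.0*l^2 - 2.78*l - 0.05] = 15.39*l^2 - 2.0*l - 2.78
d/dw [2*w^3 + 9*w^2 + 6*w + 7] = 6*w^2 + 18*w + 6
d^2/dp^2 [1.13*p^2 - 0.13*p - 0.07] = 2.26000000000000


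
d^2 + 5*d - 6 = (d - 1)*(d + 6)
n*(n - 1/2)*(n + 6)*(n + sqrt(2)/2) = n^4 + sqrt(2)*n^3/2 + 11*n^3/2 - 3*n^2 + 11*sqrt(2)*n^2/4 - 3*sqrt(2)*n/2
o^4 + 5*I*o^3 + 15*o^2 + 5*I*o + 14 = (o - 2*I)*(o - I)*(o + I)*(o + 7*I)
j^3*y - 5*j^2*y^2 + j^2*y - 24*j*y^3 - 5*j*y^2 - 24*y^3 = (j - 8*y)*(j + 3*y)*(j*y + y)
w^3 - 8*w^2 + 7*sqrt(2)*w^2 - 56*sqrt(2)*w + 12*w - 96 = (w - 8)*(w + sqrt(2))*(w + 6*sqrt(2))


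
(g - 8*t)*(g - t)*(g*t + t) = g^3*t - 9*g^2*t^2 + g^2*t + 8*g*t^3 - 9*g*t^2 + 8*t^3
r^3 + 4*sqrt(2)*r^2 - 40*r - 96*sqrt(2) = (r - 4*sqrt(2))*(r + 2*sqrt(2))*(r + 6*sqrt(2))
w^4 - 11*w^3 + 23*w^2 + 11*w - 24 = (w - 8)*(w - 3)*(w - 1)*(w + 1)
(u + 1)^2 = u^2 + 2*u + 1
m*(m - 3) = m^2 - 3*m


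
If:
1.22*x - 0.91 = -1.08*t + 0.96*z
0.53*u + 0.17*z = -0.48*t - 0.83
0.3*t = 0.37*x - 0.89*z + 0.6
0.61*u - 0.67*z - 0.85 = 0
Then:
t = 8.66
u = -6.97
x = -12.91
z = -7.61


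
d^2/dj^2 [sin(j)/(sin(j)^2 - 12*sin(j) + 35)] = (-sin(j)^5 - 12*sin(j)^4 + 212*sin(j)^3 - 420*sin(j)^2 - 1435*sin(j) + 840)/((sin(j) - 7)^3*(sin(j) - 5)^3)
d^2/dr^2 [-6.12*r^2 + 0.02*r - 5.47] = -12.2400000000000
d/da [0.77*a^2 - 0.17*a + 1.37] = 1.54*a - 0.17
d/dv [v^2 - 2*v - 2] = 2*v - 2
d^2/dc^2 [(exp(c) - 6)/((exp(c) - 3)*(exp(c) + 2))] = (exp(4*c) - 23*exp(3*c) + 54*exp(2*c) - 156*exp(c) + 72)*exp(c)/(exp(6*c) - 3*exp(5*c) - 15*exp(4*c) + 35*exp(3*c) + 90*exp(2*c) - 108*exp(c) - 216)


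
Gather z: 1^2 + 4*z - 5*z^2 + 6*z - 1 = -5*z^2 + 10*z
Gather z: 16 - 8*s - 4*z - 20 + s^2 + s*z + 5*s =s^2 - 3*s + z*(s - 4) - 4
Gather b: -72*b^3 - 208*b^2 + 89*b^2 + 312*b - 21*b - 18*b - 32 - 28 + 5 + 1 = -72*b^3 - 119*b^2 + 273*b - 54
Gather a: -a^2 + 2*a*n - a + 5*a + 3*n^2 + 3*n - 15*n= -a^2 + a*(2*n + 4) + 3*n^2 - 12*n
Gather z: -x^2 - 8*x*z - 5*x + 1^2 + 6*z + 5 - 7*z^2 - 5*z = -x^2 - 5*x - 7*z^2 + z*(1 - 8*x) + 6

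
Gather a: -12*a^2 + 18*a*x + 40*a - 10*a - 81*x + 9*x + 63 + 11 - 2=-12*a^2 + a*(18*x + 30) - 72*x + 72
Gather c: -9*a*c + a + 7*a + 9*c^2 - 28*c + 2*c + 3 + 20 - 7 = 8*a + 9*c^2 + c*(-9*a - 26) + 16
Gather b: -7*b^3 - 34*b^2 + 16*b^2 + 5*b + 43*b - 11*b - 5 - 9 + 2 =-7*b^3 - 18*b^2 + 37*b - 12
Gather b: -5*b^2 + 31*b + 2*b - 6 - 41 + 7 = -5*b^2 + 33*b - 40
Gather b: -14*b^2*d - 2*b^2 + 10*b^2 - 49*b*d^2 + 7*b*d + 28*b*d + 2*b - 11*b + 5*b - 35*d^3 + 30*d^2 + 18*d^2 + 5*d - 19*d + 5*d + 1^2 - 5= b^2*(8 - 14*d) + b*(-49*d^2 + 35*d - 4) - 35*d^3 + 48*d^2 - 9*d - 4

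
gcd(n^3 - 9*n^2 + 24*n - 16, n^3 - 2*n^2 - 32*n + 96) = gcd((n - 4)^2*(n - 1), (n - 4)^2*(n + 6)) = n^2 - 8*n + 16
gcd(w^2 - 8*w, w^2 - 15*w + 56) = w - 8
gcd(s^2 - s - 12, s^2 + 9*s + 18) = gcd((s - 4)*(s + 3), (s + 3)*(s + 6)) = s + 3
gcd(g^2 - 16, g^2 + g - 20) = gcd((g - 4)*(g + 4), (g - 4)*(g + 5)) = g - 4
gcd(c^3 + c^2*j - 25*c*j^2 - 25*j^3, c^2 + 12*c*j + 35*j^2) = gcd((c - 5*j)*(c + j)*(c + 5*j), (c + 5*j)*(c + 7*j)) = c + 5*j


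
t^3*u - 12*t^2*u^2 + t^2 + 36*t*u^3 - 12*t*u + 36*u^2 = (t - 6*u)^2*(t*u + 1)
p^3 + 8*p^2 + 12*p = p*(p + 2)*(p + 6)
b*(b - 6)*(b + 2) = b^3 - 4*b^2 - 12*b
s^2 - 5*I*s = s*(s - 5*I)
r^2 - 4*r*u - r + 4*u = (r - 1)*(r - 4*u)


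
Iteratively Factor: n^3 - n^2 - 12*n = (n + 3)*(n^2 - 4*n) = n*(n + 3)*(n - 4)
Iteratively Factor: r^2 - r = (r - 1)*(r)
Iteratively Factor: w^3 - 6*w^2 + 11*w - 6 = (w - 3)*(w^2 - 3*w + 2) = (w - 3)*(w - 1)*(w - 2)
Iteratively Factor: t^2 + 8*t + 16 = (t + 4)*(t + 4)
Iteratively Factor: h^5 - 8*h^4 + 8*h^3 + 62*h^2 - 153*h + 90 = (h - 3)*(h^4 - 5*h^3 - 7*h^2 + 41*h - 30) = (h - 3)*(h - 2)*(h^3 - 3*h^2 - 13*h + 15) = (h - 3)*(h - 2)*(h + 3)*(h^2 - 6*h + 5) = (h - 5)*(h - 3)*(h - 2)*(h + 3)*(h - 1)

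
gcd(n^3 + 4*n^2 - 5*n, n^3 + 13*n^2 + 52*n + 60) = n + 5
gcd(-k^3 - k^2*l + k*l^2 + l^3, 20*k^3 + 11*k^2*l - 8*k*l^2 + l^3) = k + l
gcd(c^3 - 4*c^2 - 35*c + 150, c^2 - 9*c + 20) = c - 5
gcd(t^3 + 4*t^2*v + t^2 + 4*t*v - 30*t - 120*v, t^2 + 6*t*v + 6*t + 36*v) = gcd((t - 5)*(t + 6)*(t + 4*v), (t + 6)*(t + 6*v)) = t + 6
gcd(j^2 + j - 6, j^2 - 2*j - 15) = j + 3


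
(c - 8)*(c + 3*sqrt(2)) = c^2 - 8*c + 3*sqrt(2)*c - 24*sqrt(2)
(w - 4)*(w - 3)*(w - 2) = w^3 - 9*w^2 + 26*w - 24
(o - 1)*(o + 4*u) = o^2 + 4*o*u - o - 4*u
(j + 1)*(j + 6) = j^2 + 7*j + 6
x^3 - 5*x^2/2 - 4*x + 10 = (x - 5/2)*(x - 2)*(x + 2)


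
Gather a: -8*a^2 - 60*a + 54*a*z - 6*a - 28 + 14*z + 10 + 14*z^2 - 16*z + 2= -8*a^2 + a*(54*z - 66) + 14*z^2 - 2*z - 16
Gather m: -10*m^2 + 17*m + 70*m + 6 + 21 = -10*m^2 + 87*m + 27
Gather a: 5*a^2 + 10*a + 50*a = 5*a^2 + 60*a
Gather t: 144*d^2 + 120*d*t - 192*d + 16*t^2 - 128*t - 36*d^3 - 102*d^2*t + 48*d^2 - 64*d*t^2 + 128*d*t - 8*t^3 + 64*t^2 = -36*d^3 + 192*d^2 - 192*d - 8*t^3 + t^2*(80 - 64*d) + t*(-102*d^2 + 248*d - 128)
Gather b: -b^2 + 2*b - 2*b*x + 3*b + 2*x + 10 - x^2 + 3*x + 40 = -b^2 + b*(5 - 2*x) - x^2 + 5*x + 50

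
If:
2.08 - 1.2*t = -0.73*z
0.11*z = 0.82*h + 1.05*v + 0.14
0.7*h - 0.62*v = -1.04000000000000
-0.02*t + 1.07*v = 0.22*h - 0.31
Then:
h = -2.43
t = -14.67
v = -1.06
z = -26.97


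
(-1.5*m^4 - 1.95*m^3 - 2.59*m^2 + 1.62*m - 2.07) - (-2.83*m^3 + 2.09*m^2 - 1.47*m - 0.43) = -1.5*m^4 + 0.88*m^3 - 4.68*m^2 + 3.09*m - 1.64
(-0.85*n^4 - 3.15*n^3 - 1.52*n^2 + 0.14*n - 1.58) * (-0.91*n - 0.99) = 0.7735*n^5 + 3.708*n^4 + 4.5017*n^3 + 1.3774*n^2 + 1.2992*n + 1.5642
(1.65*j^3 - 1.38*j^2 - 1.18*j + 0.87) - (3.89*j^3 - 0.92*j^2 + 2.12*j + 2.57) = -2.24*j^3 - 0.46*j^2 - 3.3*j - 1.7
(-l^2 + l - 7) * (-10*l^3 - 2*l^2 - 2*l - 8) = 10*l^5 - 8*l^4 + 70*l^3 + 20*l^2 + 6*l + 56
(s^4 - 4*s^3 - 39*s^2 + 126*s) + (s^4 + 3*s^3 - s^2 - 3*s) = 2*s^4 - s^3 - 40*s^2 + 123*s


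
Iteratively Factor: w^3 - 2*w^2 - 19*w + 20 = (w - 5)*(w^2 + 3*w - 4) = (w - 5)*(w + 4)*(w - 1)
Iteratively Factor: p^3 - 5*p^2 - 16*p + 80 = (p + 4)*(p^2 - 9*p + 20) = (p - 4)*(p + 4)*(p - 5)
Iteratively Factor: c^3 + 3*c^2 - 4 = (c + 2)*(c^2 + c - 2) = (c - 1)*(c + 2)*(c + 2)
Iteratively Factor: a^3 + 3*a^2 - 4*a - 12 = (a + 3)*(a^2 - 4) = (a - 2)*(a + 3)*(a + 2)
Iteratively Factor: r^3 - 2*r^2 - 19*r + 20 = (r - 5)*(r^2 + 3*r - 4) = (r - 5)*(r - 1)*(r + 4)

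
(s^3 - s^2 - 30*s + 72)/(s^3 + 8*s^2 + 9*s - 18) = (s^2 - 7*s + 12)/(s^2 + 2*s - 3)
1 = 1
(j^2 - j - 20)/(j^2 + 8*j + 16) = (j - 5)/(j + 4)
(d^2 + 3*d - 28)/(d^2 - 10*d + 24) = (d + 7)/(d - 6)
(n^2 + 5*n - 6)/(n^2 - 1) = (n + 6)/(n + 1)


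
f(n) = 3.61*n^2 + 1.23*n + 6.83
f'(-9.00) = -63.75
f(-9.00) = 288.17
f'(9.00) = 66.21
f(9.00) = 310.31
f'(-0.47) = -2.16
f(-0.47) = 7.05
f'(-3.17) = -21.66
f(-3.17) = 39.21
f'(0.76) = 6.72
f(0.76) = 9.85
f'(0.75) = 6.64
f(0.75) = 9.78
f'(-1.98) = -13.07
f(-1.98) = 18.55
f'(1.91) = 15.02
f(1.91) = 22.35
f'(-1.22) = -7.58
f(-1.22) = 10.70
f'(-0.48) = -2.24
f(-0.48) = 7.07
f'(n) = 7.22*n + 1.23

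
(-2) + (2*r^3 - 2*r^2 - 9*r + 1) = 2*r^3 - 2*r^2 - 9*r - 1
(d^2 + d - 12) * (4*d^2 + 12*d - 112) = 4*d^4 + 16*d^3 - 148*d^2 - 256*d + 1344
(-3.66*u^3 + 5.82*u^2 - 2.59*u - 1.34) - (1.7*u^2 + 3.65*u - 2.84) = -3.66*u^3 + 4.12*u^2 - 6.24*u + 1.5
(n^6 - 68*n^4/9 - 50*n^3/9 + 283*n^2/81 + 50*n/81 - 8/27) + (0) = n^6 - 68*n^4/9 - 50*n^3/9 + 283*n^2/81 + 50*n/81 - 8/27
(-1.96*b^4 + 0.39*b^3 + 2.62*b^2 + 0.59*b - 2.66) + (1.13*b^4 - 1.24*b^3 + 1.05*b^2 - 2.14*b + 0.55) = -0.83*b^4 - 0.85*b^3 + 3.67*b^2 - 1.55*b - 2.11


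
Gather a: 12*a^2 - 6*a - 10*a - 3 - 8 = 12*a^2 - 16*a - 11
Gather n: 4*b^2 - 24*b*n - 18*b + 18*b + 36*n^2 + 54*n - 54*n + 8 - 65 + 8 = 4*b^2 - 24*b*n + 36*n^2 - 49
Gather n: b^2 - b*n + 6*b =b^2 - b*n + 6*b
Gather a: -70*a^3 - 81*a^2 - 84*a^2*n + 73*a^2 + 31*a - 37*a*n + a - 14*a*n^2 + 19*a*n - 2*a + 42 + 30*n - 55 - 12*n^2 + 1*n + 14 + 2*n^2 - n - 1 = -70*a^3 + a^2*(-84*n - 8) + a*(-14*n^2 - 18*n + 30) - 10*n^2 + 30*n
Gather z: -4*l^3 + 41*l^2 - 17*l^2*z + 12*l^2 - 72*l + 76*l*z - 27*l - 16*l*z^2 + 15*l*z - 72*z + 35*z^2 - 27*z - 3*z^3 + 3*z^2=-4*l^3 + 53*l^2 - 99*l - 3*z^3 + z^2*(38 - 16*l) + z*(-17*l^2 + 91*l - 99)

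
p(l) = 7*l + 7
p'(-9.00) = 7.00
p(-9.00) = -56.00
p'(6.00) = 7.00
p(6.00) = 49.00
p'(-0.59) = 7.00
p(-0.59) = 2.87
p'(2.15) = 7.00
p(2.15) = 22.05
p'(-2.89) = 7.00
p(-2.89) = -13.23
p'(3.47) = 7.00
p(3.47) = 31.29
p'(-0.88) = 7.00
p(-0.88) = 0.84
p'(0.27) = 7.00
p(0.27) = 8.89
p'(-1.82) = 7.00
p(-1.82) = -5.74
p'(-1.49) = 7.00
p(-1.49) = -3.43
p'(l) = 7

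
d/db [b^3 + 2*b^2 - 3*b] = 3*b^2 + 4*b - 3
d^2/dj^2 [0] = 0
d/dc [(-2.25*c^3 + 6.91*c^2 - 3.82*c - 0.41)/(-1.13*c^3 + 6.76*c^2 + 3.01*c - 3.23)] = (-7.4017*c^4 - 22.1782*c^3 + 67.0349*c^2 - 39.0954*c + 13.5727)/(1.2769*c^6 - 15.2776*c^5 + 38.895*c^4 + 47.995*c^3 - 34.6095*c^2 - 19.4446*c + 10.4329)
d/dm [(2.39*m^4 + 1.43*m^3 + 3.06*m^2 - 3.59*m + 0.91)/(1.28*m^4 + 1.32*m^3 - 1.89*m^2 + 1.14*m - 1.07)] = (1.3244*m^6 - 16.8678*m^5 + 15.2175*m^4 - 2.1504*m^3 - 11.4906*m^2 - 3.1086*m + 2.8039)/(1.6384*m^8 + 3.3792*m^7 - 3.096*m^6 - 2.0712*m^5 + 3.8425*m^4 - 7.134*m^3 + 5.3442*m^2 - 2.4396*m + 1.1449)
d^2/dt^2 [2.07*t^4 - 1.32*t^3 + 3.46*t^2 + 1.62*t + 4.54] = 24.84*t^2 - 7.92*t + 6.92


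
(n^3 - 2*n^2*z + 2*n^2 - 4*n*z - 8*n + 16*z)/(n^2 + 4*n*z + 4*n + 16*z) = (n^2 - 2*n*z - 2*n + 4*z)/(n + 4*z)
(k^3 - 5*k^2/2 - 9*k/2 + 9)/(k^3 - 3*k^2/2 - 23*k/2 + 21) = (2*k^2 + k - 6)/(2*k^2 + 3*k - 14)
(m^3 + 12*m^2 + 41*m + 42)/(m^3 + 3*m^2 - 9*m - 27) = (m^2 + 9*m + 14)/(m^2 - 9)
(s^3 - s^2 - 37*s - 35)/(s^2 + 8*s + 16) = (s^3 - s^2 - 37*s - 35)/(s^2 + 8*s + 16)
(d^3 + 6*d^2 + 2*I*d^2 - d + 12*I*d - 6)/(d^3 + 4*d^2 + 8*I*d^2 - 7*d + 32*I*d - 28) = (d^2 + d*(6 + I) + 6*I)/(d^2 + d*(4 + 7*I) + 28*I)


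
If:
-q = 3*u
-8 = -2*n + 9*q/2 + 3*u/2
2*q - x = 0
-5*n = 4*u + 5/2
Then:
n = -31/26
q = -135/52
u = 45/52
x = -135/26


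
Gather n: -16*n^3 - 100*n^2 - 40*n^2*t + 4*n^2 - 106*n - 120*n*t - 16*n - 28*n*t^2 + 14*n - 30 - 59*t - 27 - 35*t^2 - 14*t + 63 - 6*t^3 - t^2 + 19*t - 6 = -16*n^3 + n^2*(-40*t - 96) + n*(-28*t^2 - 120*t - 108) - 6*t^3 - 36*t^2 - 54*t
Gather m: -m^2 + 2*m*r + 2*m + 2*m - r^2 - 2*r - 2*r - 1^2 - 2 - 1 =-m^2 + m*(2*r + 4) - r^2 - 4*r - 4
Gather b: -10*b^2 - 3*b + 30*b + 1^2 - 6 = -10*b^2 + 27*b - 5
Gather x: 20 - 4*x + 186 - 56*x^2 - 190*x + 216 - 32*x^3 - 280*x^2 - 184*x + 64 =-32*x^3 - 336*x^2 - 378*x + 486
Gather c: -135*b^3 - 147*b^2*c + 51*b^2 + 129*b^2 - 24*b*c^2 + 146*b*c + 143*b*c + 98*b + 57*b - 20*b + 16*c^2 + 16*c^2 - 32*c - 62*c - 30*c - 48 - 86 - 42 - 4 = -135*b^3 + 180*b^2 + 135*b + c^2*(32 - 24*b) + c*(-147*b^2 + 289*b - 124) - 180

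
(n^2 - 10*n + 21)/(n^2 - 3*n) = (n - 7)/n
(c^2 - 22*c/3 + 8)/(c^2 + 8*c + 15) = (c^2 - 22*c/3 + 8)/(c^2 + 8*c + 15)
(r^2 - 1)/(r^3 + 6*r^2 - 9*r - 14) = (r - 1)/(r^2 + 5*r - 14)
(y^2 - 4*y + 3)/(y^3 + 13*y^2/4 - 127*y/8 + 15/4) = 8*(y^2 - 4*y + 3)/(8*y^3 + 26*y^2 - 127*y + 30)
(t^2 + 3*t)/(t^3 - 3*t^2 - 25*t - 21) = t/(t^2 - 6*t - 7)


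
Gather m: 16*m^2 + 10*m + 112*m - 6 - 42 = 16*m^2 + 122*m - 48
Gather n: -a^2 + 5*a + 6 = -a^2 + 5*a + 6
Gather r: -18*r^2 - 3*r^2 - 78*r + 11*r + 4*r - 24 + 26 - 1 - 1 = -21*r^2 - 63*r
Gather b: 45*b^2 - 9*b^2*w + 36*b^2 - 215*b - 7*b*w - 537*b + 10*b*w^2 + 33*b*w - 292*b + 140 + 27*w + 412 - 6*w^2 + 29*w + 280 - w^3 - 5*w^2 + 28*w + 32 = b^2*(81 - 9*w) + b*(10*w^2 + 26*w - 1044) - w^3 - 11*w^2 + 84*w + 864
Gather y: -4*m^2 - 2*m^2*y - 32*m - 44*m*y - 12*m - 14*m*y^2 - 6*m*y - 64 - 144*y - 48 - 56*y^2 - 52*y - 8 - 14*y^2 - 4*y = -4*m^2 - 44*m + y^2*(-14*m - 70) + y*(-2*m^2 - 50*m - 200) - 120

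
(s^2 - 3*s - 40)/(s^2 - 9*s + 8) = (s + 5)/(s - 1)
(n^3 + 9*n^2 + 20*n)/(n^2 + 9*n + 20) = n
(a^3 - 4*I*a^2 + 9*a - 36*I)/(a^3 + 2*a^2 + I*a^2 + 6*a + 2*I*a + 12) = (a^2 - 7*I*a - 12)/(a^2 + 2*a*(1 - I) - 4*I)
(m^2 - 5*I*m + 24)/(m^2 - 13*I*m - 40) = (m + 3*I)/(m - 5*I)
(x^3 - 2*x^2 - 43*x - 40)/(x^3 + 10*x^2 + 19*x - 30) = (x^2 - 7*x - 8)/(x^2 + 5*x - 6)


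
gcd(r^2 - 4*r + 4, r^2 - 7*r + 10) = r - 2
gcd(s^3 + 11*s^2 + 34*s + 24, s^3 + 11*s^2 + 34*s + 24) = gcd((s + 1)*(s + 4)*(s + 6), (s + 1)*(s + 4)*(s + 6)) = s^3 + 11*s^2 + 34*s + 24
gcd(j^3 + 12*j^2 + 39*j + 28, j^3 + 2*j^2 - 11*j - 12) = j^2 + 5*j + 4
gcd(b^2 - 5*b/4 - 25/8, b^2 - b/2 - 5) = b - 5/2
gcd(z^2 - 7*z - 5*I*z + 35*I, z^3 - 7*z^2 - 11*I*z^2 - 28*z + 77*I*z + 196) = z - 7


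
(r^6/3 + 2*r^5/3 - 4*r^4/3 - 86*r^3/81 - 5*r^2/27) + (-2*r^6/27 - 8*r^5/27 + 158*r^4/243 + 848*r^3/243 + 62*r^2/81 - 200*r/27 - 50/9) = 7*r^6/27 + 10*r^5/27 - 166*r^4/243 + 590*r^3/243 + 47*r^2/81 - 200*r/27 - 50/9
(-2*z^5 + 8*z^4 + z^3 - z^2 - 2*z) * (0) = 0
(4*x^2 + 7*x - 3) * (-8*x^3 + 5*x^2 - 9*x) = -32*x^5 - 36*x^4 + 23*x^3 - 78*x^2 + 27*x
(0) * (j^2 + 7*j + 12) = 0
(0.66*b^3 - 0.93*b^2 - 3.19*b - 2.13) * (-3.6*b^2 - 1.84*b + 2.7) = -2.376*b^5 + 2.1336*b^4 + 14.9772*b^3 + 11.0266*b^2 - 4.6938*b - 5.751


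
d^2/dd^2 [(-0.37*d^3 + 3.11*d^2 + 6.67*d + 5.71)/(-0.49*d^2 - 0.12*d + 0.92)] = (-2.49295*d^3 - 16.882842*d^2 - 18.176496*d - 12.049928)/(0.117649*d^6 + 0.086436*d^5 - 0.641508*d^4 - 0.322848*d^3 + 1.204464*d^2 + 0.304704*d - 0.778688)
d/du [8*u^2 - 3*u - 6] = 16*u - 3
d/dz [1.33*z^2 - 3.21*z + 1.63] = 2.66*z - 3.21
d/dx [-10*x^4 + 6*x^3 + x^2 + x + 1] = -40*x^3 + 18*x^2 + 2*x + 1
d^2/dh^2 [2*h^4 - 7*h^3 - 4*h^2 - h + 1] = 24*h^2 - 42*h - 8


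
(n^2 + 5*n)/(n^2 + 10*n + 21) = n*(n + 5)/(n^2 + 10*n + 21)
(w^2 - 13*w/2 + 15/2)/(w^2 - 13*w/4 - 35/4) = 2*(2*w - 3)/(4*w + 7)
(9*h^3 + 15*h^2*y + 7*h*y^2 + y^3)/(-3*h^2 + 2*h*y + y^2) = (3*h^2 + 4*h*y + y^2)/(-h + y)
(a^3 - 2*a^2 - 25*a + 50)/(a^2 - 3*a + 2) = (a^2 - 25)/(a - 1)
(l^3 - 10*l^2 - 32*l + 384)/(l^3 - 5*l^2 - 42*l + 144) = (l - 8)/(l - 3)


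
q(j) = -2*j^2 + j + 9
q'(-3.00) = 13.00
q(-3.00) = -12.00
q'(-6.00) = 25.00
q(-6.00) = -69.00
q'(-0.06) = 1.24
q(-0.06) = 8.93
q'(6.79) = -26.16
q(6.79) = -76.42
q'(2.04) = -7.16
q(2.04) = 2.72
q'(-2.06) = 9.24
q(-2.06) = -1.55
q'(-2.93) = 12.72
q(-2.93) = -11.10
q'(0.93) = -2.72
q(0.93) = 8.20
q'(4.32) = -16.28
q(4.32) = -24.00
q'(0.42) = -0.68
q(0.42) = 9.07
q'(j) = 1 - 4*j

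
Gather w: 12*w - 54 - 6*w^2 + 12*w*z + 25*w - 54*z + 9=-6*w^2 + w*(12*z + 37) - 54*z - 45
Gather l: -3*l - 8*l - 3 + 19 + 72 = 88 - 11*l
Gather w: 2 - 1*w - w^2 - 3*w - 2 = -w^2 - 4*w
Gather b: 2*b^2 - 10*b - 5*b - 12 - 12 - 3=2*b^2 - 15*b - 27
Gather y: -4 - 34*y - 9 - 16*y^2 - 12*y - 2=-16*y^2 - 46*y - 15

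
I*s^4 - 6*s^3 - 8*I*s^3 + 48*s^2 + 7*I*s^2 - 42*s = s*(s - 7)*(s + 6*I)*(I*s - I)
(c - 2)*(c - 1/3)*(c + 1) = c^3 - 4*c^2/3 - 5*c/3 + 2/3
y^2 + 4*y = y*(y + 4)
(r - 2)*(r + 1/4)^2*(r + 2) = r^4 + r^3/2 - 63*r^2/16 - 2*r - 1/4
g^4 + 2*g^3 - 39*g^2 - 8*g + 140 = (g - 5)*(g - 2)*(g + 2)*(g + 7)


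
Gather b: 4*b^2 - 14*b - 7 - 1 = 4*b^2 - 14*b - 8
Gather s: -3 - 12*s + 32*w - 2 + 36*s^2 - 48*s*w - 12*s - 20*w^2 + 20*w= 36*s^2 + s*(-48*w - 24) - 20*w^2 + 52*w - 5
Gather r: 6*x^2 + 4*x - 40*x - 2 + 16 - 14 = 6*x^2 - 36*x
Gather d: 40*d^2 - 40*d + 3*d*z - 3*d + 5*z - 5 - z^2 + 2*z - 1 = 40*d^2 + d*(3*z - 43) - z^2 + 7*z - 6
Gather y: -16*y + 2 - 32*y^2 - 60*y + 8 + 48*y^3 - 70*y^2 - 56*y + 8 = 48*y^3 - 102*y^2 - 132*y + 18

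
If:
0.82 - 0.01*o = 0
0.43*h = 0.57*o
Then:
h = 108.70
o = 82.00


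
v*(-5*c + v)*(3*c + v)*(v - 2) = -15*c^2*v^2 + 30*c^2*v - 2*c*v^3 + 4*c*v^2 + v^4 - 2*v^3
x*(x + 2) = x^2 + 2*x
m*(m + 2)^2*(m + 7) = m^4 + 11*m^3 + 32*m^2 + 28*m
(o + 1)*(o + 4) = o^2 + 5*o + 4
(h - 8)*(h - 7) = h^2 - 15*h + 56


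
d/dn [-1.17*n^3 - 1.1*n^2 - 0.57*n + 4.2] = -3.51*n^2 - 2.2*n - 0.57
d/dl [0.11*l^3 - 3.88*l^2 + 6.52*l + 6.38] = 0.33*l^2 - 7.76*l + 6.52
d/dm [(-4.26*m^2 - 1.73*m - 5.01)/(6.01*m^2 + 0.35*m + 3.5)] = (8.9063*m^2 + 30.4002*m - 4.3015)/(36.1201*m^4 + 4.207*m^3 + 42.1925*m^2 + 2.45*m + 12.25)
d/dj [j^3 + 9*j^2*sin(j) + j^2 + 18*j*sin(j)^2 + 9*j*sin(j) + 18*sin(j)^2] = 9*j^2*cos(j) + 3*j^2 + 18*j*sin(j) + 18*j*sin(2*j) + 9*j*cos(j) + 2*j + 18*sin(j)^2 + 9*sin(j) + 18*sin(2*j)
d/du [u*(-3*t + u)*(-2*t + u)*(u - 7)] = 12*t^2*u - 42*t^2 - 15*t*u^2 + 70*t*u + 4*u^3 - 21*u^2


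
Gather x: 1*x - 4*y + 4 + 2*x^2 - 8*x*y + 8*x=2*x^2 + x*(9 - 8*y) - 4*y + 4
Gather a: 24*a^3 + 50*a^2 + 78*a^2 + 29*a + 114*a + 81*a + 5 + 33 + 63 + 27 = 24*a^3 + 128*a^2 + 224*a + 128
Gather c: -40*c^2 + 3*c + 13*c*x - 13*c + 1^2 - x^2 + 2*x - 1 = -40*c^2 + c*(13*x - 10) - x^2 + 2*x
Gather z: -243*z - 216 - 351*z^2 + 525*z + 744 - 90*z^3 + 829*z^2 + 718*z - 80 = -90*z^3 + 478*z^2 + 1000*z + 448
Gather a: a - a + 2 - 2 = 0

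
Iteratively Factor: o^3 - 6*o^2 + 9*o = (o)*(o^2 - 6*o + 9) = o*(o - 3)*(o - 3)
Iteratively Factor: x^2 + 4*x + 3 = (x + 3)*(x + 1)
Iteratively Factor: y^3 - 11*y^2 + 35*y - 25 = (y - 1)*(y^2 - 10*y + 25) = (y - 5)*(y - 1)*(y - 5)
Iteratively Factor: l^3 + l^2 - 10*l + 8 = (l - 1)*(l^2 + 2*l - 8) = (l - 2)*(l - 1)*(l + 4)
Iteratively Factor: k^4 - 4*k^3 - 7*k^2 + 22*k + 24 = (k - 4)*(k^3 - 7*k - 6) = (k - 4)*(k - 3)*(k^2 + 3*k + 2) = (k - 4)*(k - 3)*(k + 2)*(k + 1)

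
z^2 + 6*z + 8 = (z + 2)*(z + 4)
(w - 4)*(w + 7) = w^2 + 3*w - 28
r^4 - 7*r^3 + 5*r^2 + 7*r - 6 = (r - 6)*(r - 1)^2*(r + 1)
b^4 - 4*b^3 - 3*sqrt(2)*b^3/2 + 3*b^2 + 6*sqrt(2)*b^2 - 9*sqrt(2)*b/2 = b*(b - 3)*(b - 1)*(b - 3*sqrt(2)/2)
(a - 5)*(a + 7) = a^2 + 2*a - 35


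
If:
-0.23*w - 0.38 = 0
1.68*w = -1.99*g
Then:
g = 1.39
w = -1.65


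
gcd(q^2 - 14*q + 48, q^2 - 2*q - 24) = q - 6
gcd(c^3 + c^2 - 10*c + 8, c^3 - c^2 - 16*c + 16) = c^2 + 3*c - 4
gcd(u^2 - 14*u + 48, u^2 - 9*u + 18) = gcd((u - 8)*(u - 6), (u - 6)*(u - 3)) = u - 6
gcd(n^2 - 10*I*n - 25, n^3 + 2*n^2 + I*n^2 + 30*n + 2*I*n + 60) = n - 5*I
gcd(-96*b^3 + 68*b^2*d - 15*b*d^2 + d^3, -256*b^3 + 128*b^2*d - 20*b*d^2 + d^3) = 32*b^2 - 12*b*d + d^2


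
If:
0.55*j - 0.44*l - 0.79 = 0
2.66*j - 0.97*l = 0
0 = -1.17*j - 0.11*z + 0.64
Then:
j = -1.20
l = -3.30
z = 18.62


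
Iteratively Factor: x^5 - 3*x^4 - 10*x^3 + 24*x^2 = (x)*(x^4 - 3*x^3 - 10*x^2 + 24*x) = x*(x - 2)*(x^3 - x^2 - 12*x) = x*(x - 2)*(x + 3)*(x^2 - 4*x) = x*(x - 4)*(x - 2)*(x + 3)*(x)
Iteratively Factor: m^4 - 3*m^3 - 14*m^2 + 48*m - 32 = (m - 1)*(m^3 - 2*m^2 - 16*m + 32) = (m - 2)*(m - 1)*(m^2 - 16) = (m - 4)*(m - 2)*(m - 1)*(m + 4)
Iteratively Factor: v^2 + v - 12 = (v - 3)*(v + 4)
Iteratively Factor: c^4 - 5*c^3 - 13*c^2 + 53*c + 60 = (c - 5)*(c^3 - 13*c - 12) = (c - 5)*(c + 3)*(c^2 - 3*c - 4) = (c - 5)*(c + 1)*(c + 3)*(c - 4)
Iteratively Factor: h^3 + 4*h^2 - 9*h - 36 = (h + 4)*(h^2 - 9) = (h - 3)*(h + 4)*(h + 3)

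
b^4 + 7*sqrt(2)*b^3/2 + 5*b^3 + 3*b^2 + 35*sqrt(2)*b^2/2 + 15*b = b*(b + 5)*(b + sqrt(2)/2)*(b + 3*sqrt(2))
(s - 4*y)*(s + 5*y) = s^2 + s*y - 20*y^2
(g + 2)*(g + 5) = g^2 + 7*g + 10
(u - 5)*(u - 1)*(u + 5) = u^3 - u^2 - 25*u + 25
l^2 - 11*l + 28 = (l - 7)*(l - 4)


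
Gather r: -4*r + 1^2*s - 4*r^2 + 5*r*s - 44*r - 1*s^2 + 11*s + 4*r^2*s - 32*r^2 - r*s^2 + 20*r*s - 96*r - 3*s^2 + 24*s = r^2*(4*s - 36) + r*(-s^2 + 25*s - 144) - 4*s^2 + 36*s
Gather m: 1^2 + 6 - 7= 0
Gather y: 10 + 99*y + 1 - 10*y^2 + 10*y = -10*y^2 + 109*y + 11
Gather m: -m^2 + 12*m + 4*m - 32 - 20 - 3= -m^2 + 16*m - 55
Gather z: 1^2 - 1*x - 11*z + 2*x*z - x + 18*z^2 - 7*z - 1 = -2*x + 18*z^2 + z*(2*x - 18)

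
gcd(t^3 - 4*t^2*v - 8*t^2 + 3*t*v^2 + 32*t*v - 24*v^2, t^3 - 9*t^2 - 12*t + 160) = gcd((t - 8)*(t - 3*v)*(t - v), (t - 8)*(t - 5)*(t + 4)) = t - 8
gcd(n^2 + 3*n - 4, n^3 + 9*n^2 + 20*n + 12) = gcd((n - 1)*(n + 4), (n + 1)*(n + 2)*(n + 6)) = 1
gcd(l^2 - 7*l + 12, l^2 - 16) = l - 4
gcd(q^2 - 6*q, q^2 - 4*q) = q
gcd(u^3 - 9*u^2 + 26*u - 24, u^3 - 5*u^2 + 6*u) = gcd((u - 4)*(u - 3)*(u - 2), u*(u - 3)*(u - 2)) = u^2 - 5*u + 6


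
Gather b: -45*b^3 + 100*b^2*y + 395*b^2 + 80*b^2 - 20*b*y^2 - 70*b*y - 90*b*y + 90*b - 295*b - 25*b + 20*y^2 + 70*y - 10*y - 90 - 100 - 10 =-45*b^3 + b^2*(100*y + 475) + b*(-20*y^2 - 160*y - 230) + 20*y^2 + 60*y - 200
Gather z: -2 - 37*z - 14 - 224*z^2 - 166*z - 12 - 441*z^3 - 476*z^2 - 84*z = -441*z^3 - 700*z^2 - 287*z - 28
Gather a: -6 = -6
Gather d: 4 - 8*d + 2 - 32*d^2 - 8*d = -32*d^2 - 16*d + 6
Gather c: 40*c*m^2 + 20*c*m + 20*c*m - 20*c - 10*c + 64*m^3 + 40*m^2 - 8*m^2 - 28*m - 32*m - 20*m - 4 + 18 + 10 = c*(40*m^2 + 40*m - 30) + 64*m^3 + 32*m^2 - 80*m + 24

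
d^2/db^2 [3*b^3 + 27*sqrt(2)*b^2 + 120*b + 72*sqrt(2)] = 18*b + 54*sqrt(2)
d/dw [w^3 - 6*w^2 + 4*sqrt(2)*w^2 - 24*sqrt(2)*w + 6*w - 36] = 3*w^2 - 12*w + 8*sqrt(2)*w - 24*sqrt(2) + 6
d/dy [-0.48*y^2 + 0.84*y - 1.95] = 0.84 - 0.96*y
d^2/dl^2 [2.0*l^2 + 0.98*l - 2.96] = 4.00000000000000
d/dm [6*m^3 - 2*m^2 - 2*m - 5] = 18*m^2 - 4*m - 2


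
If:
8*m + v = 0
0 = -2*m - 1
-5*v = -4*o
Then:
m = -1/2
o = 5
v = 4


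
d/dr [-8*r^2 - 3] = -16*r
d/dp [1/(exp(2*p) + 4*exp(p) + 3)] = 2*(-exp(p) - 2)*exp(p)/(exp(2*p) + 4*exp(p) + 3)^2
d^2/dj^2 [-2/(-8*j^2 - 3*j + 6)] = 4*(-64*j^2 - 24*j + (16*j + 3)^2 + 48)/(8*j^2 + 3*j - 6)^3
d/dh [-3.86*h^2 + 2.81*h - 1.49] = 2.81 - 7.72*h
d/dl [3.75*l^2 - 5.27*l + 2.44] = 7.5*l - 5.27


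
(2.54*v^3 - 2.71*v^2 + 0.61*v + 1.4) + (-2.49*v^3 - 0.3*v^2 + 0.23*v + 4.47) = 0.0499999999999998*v^3 - 3.01*v^2 + 0.84*v + 5.87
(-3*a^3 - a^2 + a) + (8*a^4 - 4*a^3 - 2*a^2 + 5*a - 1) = 8*a^4 - 7*a^3 - 3*a^2 + 6*a - 1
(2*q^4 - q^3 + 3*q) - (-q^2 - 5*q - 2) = 2*q^4 - q^3 + q^2 + 8*q + 2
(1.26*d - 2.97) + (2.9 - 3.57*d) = -2.31*d - 0.0700000000000003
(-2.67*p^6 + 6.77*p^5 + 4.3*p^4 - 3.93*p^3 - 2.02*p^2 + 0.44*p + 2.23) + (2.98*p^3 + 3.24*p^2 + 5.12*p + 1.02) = -2.67*p^6 + 6.77*p^5 + 4.3*p^4 - 0.95*p^3 + 1.22*p^2 + 5.56*p + 3.25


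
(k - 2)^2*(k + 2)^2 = k^4 - 8*k^2 + 16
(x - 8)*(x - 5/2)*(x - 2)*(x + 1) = x^4 - 23*x^3/2 + 57*x^2/2 + x - 40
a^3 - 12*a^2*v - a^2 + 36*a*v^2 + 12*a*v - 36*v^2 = (a - 1)*(a - 6*v)^2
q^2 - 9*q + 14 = (q - 7)*(q - 2)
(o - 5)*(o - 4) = o^2 - 9*o + 20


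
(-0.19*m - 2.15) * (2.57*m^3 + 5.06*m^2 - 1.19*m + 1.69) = -0.4883*m^4 - 6.4869*m^3 - 10.6529*m^2 + 2.2374*m - 3.6335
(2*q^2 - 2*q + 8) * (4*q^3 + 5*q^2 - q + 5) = 8*q^5 + 2*q^4 + 20*q^3 + 52*q^2 - 18*q + 40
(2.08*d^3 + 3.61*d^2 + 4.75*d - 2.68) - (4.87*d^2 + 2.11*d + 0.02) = 2.08*d^3 - 1.26*d^2 + 2.64*d - 2.7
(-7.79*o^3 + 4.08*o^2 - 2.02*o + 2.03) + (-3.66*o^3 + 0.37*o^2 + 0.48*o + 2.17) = -11.45*o^3 + 4.45*o^2 - 1.54*o + 4.2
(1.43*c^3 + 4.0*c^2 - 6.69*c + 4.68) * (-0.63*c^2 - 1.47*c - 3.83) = -0.9009*c^5 - 4.6221*c^4 - 7.1422*c^3 - 8.4341*c^2 + 18.7431*c - 17.9244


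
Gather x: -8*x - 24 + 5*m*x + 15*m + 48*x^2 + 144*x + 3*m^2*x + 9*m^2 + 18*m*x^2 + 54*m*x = 9*m^2 + 15*m + x^2*(18*m + 48) + x*(3*m^2 + 59*m + 136) - 24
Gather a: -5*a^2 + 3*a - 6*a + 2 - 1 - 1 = -5*a^2 - 3*a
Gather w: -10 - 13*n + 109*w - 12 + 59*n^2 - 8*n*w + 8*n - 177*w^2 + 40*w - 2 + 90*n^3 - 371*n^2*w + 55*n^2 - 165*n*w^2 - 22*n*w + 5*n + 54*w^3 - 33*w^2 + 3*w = 90*n^3 + 114*n^2 + 54*w^3 + w^2*(-165*n - 210) + w*(-371*n^2 - 30*n + 152) - 24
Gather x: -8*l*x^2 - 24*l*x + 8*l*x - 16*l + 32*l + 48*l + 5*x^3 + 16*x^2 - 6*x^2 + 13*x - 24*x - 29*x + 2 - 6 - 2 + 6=64*l + 5*x^3 + x^2*(10 - 8*l) + x*(-16*l - 40)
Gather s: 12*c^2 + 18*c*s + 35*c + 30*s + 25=12*c^2 + 35*c + s*(18*c + 30) + 25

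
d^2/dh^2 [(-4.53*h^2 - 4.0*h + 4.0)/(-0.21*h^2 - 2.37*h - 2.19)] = (-4.156362*h^3 - 13.558482*h^2 - 22.9824*h - 39.325734)/(0.009261*h^6 + 0.313551*h^5 + 3.828384*h^4 + 19.851831*h^3 + 39.924576*h^2 + 34.100271*h + 10.503459)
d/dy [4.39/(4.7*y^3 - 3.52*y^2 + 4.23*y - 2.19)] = (-61.899*y^2 + 30.9056*y - 18.5697)/(4.7*y^3 - 3.52*y^2 + 4.23*y - 2.19)^2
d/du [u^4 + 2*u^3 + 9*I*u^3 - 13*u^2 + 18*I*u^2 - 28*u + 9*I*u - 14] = 4*u^3 + u^2*(6 + 27*I) + u*(-26 + 36*I) - 28 + 9*I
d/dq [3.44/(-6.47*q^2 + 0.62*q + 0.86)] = (44.5136*q - 2.1328)/(-6.47*q^2 + 0.62*q + 0.86)^2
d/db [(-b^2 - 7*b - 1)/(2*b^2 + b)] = (13*b^2 + 4*b + 1)/(b^2*(4*b^2 + 4*b + 1))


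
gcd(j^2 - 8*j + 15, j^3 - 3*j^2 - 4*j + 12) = j - 3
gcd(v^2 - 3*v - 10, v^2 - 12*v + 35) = v - 5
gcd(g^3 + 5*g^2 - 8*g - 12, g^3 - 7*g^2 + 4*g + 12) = g^2 - g - 2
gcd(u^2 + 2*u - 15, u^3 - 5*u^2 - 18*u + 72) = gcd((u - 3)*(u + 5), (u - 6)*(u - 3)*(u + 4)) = u - 3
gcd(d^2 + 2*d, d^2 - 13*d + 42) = 1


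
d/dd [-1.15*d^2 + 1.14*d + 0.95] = 1.14 - 2.3*d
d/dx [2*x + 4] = 2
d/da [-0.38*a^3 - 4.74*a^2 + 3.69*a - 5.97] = -1.14*a^2 - 9.48*a + 3.69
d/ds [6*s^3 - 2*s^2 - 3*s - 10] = 18*s^2 - 4*s - 3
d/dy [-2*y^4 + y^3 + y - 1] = -8*y^3 + 3*y^2 + 1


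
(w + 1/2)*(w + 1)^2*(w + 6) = w^4 + 17*w^3/2 + 17*w^2 + 25*w/2 + 3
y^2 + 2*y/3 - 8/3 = (y - 4/3)*(y + 2)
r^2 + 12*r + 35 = (r + 5)*(r + 7)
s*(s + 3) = s^2 + 3*s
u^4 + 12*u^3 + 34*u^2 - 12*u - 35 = (u - 1)*(u + 1)*(u + 5)*(u + 7)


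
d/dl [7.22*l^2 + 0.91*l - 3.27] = 14.44*l + 0.91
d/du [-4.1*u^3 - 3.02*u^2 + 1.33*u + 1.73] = -12.3*u^2 - 6.04*u + 1.33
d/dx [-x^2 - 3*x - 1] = -2*x - 3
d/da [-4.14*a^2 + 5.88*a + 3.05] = 5.88 - 8.28*a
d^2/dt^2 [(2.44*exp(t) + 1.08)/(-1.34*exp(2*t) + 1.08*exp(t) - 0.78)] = (-4.381264*exp(4*t) - 11.28816*exp(3*t) + 19.990656*exp(2*t) + 1.200096*exp(t) - 2.394288)*exp(t)/(2.406104*exp(6*t) - 5.817744*exp(5*t) + 8.890632*exp(4*t) - 8.032608*exp(3*t) + 5.175144*exp(2*t) - 1.971216*exp(t) + 0.474552)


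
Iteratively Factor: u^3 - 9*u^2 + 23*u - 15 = (u - 3)*(u^2 - 6*u + 5) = (u - 3)*(u - 1)*(u - 5)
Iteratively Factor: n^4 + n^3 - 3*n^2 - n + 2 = (n - 1)*(n^3 + 2*n^2 - n - 2) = (n - 1)*(n + 1)*(n^2 + n - 2) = (n - 1)*(n + 1)*(n + 2)*(n - 1)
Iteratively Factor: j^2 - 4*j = (j - 4)*(j)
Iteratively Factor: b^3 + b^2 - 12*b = (b)*(b^2 + b - 12) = b*(b + 4)*(b - 3)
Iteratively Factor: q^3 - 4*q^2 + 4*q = (q - 2)*(q^2 - 2*q) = (q - 2)^2*(q)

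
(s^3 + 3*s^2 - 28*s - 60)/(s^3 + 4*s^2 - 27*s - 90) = (s + 2)/(s + 3)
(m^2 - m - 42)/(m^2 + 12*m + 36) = (m - 7)/(m + 6)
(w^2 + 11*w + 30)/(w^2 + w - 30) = (w + 5)/(w - 5)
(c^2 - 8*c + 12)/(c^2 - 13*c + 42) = (c - 2)/(c - 7)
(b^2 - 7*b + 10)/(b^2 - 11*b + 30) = (b - 2)/(b - 6)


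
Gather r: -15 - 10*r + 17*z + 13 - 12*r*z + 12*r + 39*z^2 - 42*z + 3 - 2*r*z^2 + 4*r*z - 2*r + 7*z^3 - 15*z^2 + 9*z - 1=r*(-2*z^2 - 8*z) + 7*z^3 + 24*z^2 - 16*z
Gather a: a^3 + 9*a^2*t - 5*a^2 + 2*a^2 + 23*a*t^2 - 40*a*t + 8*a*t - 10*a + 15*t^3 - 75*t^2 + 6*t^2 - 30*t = a^3 + a^2*(9*t - 3) + a*(23*t^2 - 32*t - 10) + 15*t^3 - 69*t^2 - 30*t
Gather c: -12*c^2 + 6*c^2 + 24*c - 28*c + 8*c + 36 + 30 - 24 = -6*c^2 + 4*c + 42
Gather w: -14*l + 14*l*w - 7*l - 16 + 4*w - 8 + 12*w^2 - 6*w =-21*l + 12*w^2 + w*(14*l - 2) - 24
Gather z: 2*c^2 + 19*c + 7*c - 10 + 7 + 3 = 2*c^2 + 26*c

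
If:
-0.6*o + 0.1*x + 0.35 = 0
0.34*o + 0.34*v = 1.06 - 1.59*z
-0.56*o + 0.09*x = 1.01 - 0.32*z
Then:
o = 16.0*z - 66.25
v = 69.3676470588235 - 20.6764705882353*z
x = 96.0*z - 401.0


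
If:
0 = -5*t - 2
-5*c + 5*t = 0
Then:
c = -2/5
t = -2/5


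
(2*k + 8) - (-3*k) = 5*k + 8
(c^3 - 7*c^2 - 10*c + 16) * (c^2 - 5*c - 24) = c^5 - 12*c^4 + c^3 + 234*c^2 + 160*c - 384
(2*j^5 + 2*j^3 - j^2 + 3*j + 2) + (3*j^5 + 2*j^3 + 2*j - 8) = 5*j^5 + 4*j^3 - j^2 + 5*j - 6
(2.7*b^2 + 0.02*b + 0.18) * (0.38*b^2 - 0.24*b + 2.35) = 1.026*b^4 - 0.6404*b^3 + 6.4086*b^2 + 0.0038*b + 0.423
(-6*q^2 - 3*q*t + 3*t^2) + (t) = -6*q^2 - 3*q*t + 3*t^2 + t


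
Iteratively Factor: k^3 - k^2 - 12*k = (k)*(k^2 - k - 12) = k*(k + 3)*(k - 4)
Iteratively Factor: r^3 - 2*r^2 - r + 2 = (r - 2)*(r^2 - 1) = (r - 2)*(r + 1)*(r - 1)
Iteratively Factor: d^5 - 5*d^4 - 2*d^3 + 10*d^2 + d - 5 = (d + 1)*(d^4 - 6*d^3 + 4*d^2 + 6*d - 5) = (d - 1)*(d + 1)*(d^3 - 5*d^2 - d + 5) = (d - 1)*(d + 1)^2*(d^2 - 6*d + 5) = (d - 1)^2*(d + 1)^2*(d - 5)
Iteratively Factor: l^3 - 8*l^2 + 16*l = (l)*(l^2 - 8*l + 16) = l*(l - 4)*(l - 4)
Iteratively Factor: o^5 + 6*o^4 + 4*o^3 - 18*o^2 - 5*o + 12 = (o + 3)*(o^4 + 3*o^3 - 5*o^2 - 3*o + 4) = (o - 1)*(o + 3)*(o^3 + 4*o^2 - o - 4) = (o - 1)*(o + 1)*(o + 3)*(o^2 + 3*o - 4) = (o - 1)^2*(o + 1)*(o + 3)*(o + 4)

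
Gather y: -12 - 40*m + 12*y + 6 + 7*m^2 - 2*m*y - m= 7*m^2 - 41*m + y*(12 - 2*m) - 6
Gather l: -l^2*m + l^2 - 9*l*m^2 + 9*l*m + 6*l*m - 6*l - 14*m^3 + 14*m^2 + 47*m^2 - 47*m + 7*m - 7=l^2*(1 - m) + l*(-9*m^2 + 15*m - 6) - 14*m^3 + 61*m^2 - 40*m - 7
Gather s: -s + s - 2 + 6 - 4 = 0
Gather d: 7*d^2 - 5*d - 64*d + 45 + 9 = 7*d^2 - 69*d + 54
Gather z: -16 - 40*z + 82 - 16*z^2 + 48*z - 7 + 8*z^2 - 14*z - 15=-8*z^2 - 6*z + 44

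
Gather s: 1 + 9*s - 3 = 9*s - 2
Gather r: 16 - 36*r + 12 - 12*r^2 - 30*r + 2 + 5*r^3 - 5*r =5*r^3 - 12*r^2 - 71*r + 30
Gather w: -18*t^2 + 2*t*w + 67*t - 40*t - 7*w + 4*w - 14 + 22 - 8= -18*t^2 + 27*t + w*(2*t - 3)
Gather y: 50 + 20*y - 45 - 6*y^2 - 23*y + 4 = -6*y^2 - 3*y + 9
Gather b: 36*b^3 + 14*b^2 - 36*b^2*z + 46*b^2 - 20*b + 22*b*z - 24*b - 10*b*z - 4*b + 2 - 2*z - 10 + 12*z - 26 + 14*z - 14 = 36*b^3 + b^2*(60 - 36*z) + b*(12*z - 48) + 24*z - 48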